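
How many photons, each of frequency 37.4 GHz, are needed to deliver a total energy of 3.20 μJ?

Per-photon energy: E = 2.478·10^-23 J (from frequency = 37.4 GHz).
N = E_total / E_photon = 3.20·10^-6 J / 2.478·10^-23 J = 1.29·10^17.

1.29·10^17 photons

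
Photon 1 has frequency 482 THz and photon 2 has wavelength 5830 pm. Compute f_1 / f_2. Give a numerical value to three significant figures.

9.37 × 10^-3

f_1 = 4.820 × 10^14 Hz (from frequency = 482 THz, via f given directly).
f_2 = 5.142 × 10^16 Hz (from wavelength = 5830 pm, via f = c/λ).
Ratio = 4.820 × 10^14 / 5.142 × 10^16 = 9.37 × 10^-3.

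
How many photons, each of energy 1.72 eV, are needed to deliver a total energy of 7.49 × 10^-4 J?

Per-photon energy: E = 2.756 × 10^-19 J (from energy = 1.72 eV).
N = E_total / E_photon = 7.49 × 10^-4 J / 2.756 × 10^-19 J = 2.72 × 10^15.

2.72 × 10^15 photons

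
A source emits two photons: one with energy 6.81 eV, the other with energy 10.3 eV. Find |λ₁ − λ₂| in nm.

61.7 nm

Using λ = hc/E: λ₁ = 1.821·10^-7 m, λ₂ = 1.204·10^-7 m.
|Δλ| = |1.821·10^-7 − 1.204·10^-7| = 6.17·10^-8 m = 61.7 nm.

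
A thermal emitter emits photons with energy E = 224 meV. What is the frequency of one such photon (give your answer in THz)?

Take h = 6.62607015e-34 J·s, 1 eV = 1.602176634e-19 J.
Convert to SI: E = 224 meV = 3.5889e-20 J.
For a photon f = E/h, so f = 5.416e13 Hz.
Converting to THz: f = 54.16 THz ≈ 54.2 THz.

54.2 THz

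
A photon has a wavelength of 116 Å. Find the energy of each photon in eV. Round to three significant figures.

Use h = 6.62607015·10^-34 J·s, c = 2.99792458·10^8 m/s, 1 eV = 1.602176634·10^-19 J.
In SI units: λ = 116 Å = 1.16·10^-8 m.
Since E = hc/λ for a photon, E = 1.712·10^-17 J.
Converting to eV: E = 106.9 eV ≈ 107 eV.

107 eV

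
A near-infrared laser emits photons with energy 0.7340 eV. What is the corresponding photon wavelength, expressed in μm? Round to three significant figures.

1.69 μm

Convert to SI: E = 0.7340 eV = 1.1760 × 10^-19 J.
The photon relation is λ = hc/E, giving λ = 1.689 × 10^-6 m.
Converting to μm: λ = 1.689 μm ≈ 1.69 μm.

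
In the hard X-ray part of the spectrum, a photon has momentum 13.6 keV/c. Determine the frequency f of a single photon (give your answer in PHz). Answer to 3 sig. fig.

Take h = 6.62607015 × 10^-34 J·s, c = 2.99792458 × 10^8 m/s, 1 eV = 1.602176634 × 10^-19 J.
First convert: p = 13.6 keV/c = 7.2682 × 10^-24 kg·m/s.
Apply f = pc/h: f = 3.288 × 10^18 Hz.
Converting to PHz: f = 3288 PHz ≈ 3290 PHz.

3290 PHz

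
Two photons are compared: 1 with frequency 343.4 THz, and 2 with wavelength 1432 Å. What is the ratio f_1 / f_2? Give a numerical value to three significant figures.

f_1 = 3.434e14 Hz (from frequency = 343.4 THz, via f given directly).
f_2 = 2.094e15 Hz (from wavelength = 1432 Å, via f = c/λ).
Ratio = 3.434e14 / 2.094e15 = 0.164.

0.164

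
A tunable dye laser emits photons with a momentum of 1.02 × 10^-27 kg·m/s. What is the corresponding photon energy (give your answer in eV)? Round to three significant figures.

(c = 2.99792458 × 10^8 m/s, 1 eV = 1.602176634 × 10^-19 J.)
Since E = pc for a photon, E = 3.058 × 10^-19 J.
Converting to eV: E = 1.909 eV ≈ 1.91 eV.

1.91 eV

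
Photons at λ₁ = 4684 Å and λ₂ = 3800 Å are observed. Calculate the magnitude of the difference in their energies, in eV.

0.616 eV

Using E = hc/λ: E₁ = 4.2409 × 10^-19 J, E₂ = 5.2275 × 10^-19 J.
|ΔE| = |4.2409 × 10^-19 − 5.2275 × 10^-19| = 9.87 × 10^-20 J = 0.616 eV.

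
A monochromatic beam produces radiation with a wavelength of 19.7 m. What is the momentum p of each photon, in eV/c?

The photon relation is p = h/λ, giving p = 3.363 × 10^-35 kg·m/s.
Converting to eV/c: p = 6.294 × 10^-8 eV/c ≈ 6.29 × 10^-8 eV/c.

6.29 × 10^-8 eV/c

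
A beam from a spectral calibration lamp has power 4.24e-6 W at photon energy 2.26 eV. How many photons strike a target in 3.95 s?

Total energy: E_total = P·t = 4.24e-6 × 3.95 = 1.675e-5 J.
Per-photon energy: E = 3.621e-19 J.
N = E_total / E_photon = 4.63e13.

4.63e13 photons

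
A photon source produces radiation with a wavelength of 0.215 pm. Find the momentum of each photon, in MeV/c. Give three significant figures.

In SI units: λ = 0.215 pm = 2.15e-13 m.
Apply p = h/λ: p = 3.082e-21 kg·m/s.
Converting to MeV/c: p = 5.767 MeV/c ≈ 5.77 MeV/c.

5.77 MeV/c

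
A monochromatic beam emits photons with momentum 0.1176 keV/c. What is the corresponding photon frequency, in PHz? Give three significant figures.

(h = 6.62607015e-34 J·s, c = 2.99792458e8 m/s, 1 eV = 1.602176634e-19 J.)
First convert: p = 0.1176 keV/c = 6.2849e-26 kg·m/s.
Apply f = pc/h: f = 2.844e16 Hz.
Converting to PHz: f = 28.44 PHz ≈ 28.4 PHz.

28.4 PHz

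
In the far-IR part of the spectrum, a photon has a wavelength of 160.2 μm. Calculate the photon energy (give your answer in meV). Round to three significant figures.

In SI units: λ = 160.2 μm = 1.602 × 10^-4 m.
For a photon E = hc/λ, so E = 1.240 × 10^-21 J.
Converting to meV: E = 7.739 meV ≈ 7.74 meV.

7.74 meV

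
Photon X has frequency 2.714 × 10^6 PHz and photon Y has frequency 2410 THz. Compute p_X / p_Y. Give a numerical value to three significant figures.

1.13 × 10^6

p_X = 5.999 × 10^-21 kg·m/s (from frequency = 2.714 × 10^6 PHz, via p = hf/c).
p_Y = 5.327 × 10^-27 kg·m/s (from frequency = 2410 THz, via p = hf/c).
Ratio = 5.999 × 10^-21 / 5.327 × 10^-27 = 1.13 × 10^6.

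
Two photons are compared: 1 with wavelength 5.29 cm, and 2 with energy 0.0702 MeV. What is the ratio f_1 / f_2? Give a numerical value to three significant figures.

3.34·10^-10

f_1 = 5.667·10^9 Hz (from wavelength = 5.29 cm, via f = c/λ).
f_2 = 1.697·10^19 Hz (from energy = 0.0702 MeV, via f = E/h).
Ratio = 5.667·10^9 / 1.697·10^19 = 3.34·10^-10.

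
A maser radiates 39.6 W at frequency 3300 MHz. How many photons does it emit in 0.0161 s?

2.92e23 photons

Total energy: E_total = P·t = 39.6 × 0.0161 = 0.6376 J.
Per-photon energy: E = 2.187e-24 J.
N = E_total / E_photon = 2.92e23.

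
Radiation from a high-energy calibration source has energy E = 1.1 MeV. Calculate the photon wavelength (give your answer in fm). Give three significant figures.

(h = 6.62607015e-34 J·s, c = 2.99792458e8 m/s, 1 eV = 1.602176634e-19 J.)
Convert to SI: E = 1.1 MeV = 1.7624e-13 J.
For a photon λ = hc/E, so λ = 1.127e-12 m.
Converting to fm: λ = 1127 fm ≈ 1130 fm.

1130 fm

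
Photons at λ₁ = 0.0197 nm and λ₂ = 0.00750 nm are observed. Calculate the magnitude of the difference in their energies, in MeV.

Using E = hc/λ: E₁ = 1.008e-14 J, E₂ = 2.649e-14 J.
|ΔE| = |1.008e-14 − 2.649e-14| = 1.64e-14 J = 0.102 MeV.

0.102 MeV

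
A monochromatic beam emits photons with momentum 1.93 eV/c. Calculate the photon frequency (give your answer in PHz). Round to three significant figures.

In SI units: p = 1.93 eV/c = 1.0314 × 10^-27 kg·m/s.
Since f = pc/h for a photon, f = 4.667 × 10^14 Hz.
Converting to PHz: f = 0.4667 PHz ≈ 0.467 PHz.

0.467 PHz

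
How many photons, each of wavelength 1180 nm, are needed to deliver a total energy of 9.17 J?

Per-photon energy: E = 1.683e-19 J (from wavelength = 1180 nm).
N = E_total / E_photon = 9.17 J / 1.683e-19 J = 5.45e19.

5.45e19 photons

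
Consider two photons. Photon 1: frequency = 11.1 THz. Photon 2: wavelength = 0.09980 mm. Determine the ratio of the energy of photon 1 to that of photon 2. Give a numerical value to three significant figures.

E_1 = 7.355e-21 J (from frequency = 11.1 THz, via E = hf).
E_2 = 1.990e-21 J (from wavelength = 0.09980 mm, via E = hc/λ).
Ratio = 7.355e-21 / 1.990e-21 = 3.70.

3.70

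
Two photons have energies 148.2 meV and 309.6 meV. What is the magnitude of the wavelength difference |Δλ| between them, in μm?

4.36 μm

Using λ = hc/E: λ₁ = 8.3660 × 10^-6 m, λ₂ = 4.0047 × 10^-6 m.
|Δλ| = |8.3660 × 10^-6 − 4.0047 × 10^-6| = 4.36 × 10^-6 m = 4.36 μm.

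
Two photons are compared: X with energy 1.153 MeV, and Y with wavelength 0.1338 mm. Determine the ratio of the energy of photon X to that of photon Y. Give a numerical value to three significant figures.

1.24e8

E_X = 1.847e-13 J (from energy = 1.153 MeV, via E given directly).
E_Y = 1.485e-21 J (from wavelength = 0.1338 mm, via E = hc/λ).
Ratio = 1.847e-13 / 1.485e-21 = 1.24e8.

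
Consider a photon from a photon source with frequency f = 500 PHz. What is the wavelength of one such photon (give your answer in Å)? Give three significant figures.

6.00 Å

Use c = 2.99792458 × 10^8 m/s.
Convert to SI: f = 500 PHz = 5.0 × 10^17 Hz.
The photon relation is λ = c/f, giving λ = 5.996 × 10^-10 m.
Converting to Å: λ = 5.996 Å ≈ 6.00 Å.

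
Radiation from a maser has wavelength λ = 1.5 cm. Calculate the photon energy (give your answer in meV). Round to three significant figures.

Take h = 6.62607015 × 10^-34 J·s, c = 2.99792458 × 10^8 m/s, 1 eV = 1.602176634 × 10^-19 J.
In SI units: λ = 1.5 cm = 0.015 m.
Apply E = hc/λ: E = 1.324 × 10^-23 J.
Converting to meV: E = 0.08266 meV ≈ 0.0827 meV.

0.0827 meV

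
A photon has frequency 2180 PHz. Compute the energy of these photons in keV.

9.02 keV

First convert: f = 2180 PHz = 2.18e18 Hz.
For a photon E = hf, so E = 1.444e-15 J.
Converting to keV: E = 9.016 keV ≈ 9.02 keV.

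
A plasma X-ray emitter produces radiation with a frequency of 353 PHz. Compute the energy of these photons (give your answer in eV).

(h = 6.62607015e-34 J·s, 1 eV = 1.602176634e-19 J.)
First convert: f = 353 PHz = 3.53e17 Hz.
The photon relation is E = hf, giving E = 2.339e-16 J.
Converting to eV: E = 1460 eV ≈ 1460 eV.

1460 eV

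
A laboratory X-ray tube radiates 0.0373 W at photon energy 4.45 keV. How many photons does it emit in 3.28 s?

Total energy: E_total = P·t = 0.0373 × 3.28 = 0.1223 J.
Per-photon energy: E = 7.130 × 10^-16 J.
N = E_total / E_photon = 1.72 × 10^14.

1.72 × 10^14 photons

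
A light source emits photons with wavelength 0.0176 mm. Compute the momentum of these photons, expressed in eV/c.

0.0704 eV/c

Take h = 6.62607015 × 10^-34 J·s, c = 2.99792458 × 10^8 m/s, 1 eV = 1.602176634 × 10^-19 J.
In SI units: λ = 0.0176 mm = 1.76 × 10^-5 m.
For a photon p = h/λ, so p = 3.765 × 10^-29 kg·m/s.
Converting to eV/c: p = 0.07045 eV/c ≈ 0.0704 eV/c.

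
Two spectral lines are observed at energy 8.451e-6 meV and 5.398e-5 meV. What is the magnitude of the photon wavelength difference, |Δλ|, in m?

124 m

Using λ = hc/E: λ₁ = 146.71 m, λ₂ = 22.969 m.
|Δλ| = |146.71 − 22.969| = 124 m.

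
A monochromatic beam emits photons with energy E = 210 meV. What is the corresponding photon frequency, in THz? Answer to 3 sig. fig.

In SI units: E = 210 meV = 3.3646 × 10^-20 J.
Apply f = E/h: f = 5.078 × 10^13 Hz.
Converting to THz: f = 50.78 THz ≈ 50.8 THz.

50.8 THz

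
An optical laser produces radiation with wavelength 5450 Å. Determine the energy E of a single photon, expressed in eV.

Take h = 6.62607015e-34 J·s, c = 2.99792458e8 m/s, 1 eV = 1.602176634e-19 J.
Convert to SI: λ = 5450 Å = 5.45e-7 m.
The photon relation is E = hc/λ, giving E = 3.645e-19 J.
Converting to eV: E = 2.275 eV ≈ 2.27 eV.

2.27 eV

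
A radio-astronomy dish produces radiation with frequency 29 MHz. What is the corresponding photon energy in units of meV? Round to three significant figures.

Convert to SI: f = 29 MHz = 2.9·10^7 Hz.
Apply E = hf: E = 1.922·10^-26 J.
Converting to meV: E = 1.199·10^-4 meV ≈ 1.20·10^-4 meV.

1.20·10^-4 meV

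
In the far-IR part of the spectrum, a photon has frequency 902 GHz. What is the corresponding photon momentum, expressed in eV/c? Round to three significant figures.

3.73e-3 eV/c

Take h = 6.62607015e-34 J·s, c = 2.99792458e8 m/s, 1 eV = 1.602176634e-19 J.
Convert to SI: f = 902 GHz = 9.02e11 Hz.
The photon relation is p = hf/c, giving p = 1.994e-30 kg·m/s.
Converting to eV/c: p = 0.003730 eV/c ≈ 3.73e-3 eV/c.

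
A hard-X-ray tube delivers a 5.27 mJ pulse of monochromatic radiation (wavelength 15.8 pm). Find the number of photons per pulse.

Per-photon energy: E = 1.257 × 10^-14 J (from wavelength = 15.8 pm).
N = E_total / E_photon = 0.00527 J / 1.257 × 10^-14 J = 4.19 × 10^11.

4.19 × 10^11 photons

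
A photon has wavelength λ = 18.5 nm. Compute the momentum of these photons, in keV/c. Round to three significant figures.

0.0670 keV/c

(h = 6.62607015·10^-34 J·s, c = 2.99792458·10^8 m/s, 1 eV = 1.602176634·10^-19 J.)
In SI units: λ = 18.5 nm = 1.85·10^-8 m.
Since p = h/λ for a photon, p = 3.582·10^-26 kg·m/s.
Converting to keV/c: p = 0.06702 keV/c ≈ 0.0670 keV/c.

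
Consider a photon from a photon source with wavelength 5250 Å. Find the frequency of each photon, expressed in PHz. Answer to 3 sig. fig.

In SI units: λ = 5250 Å = 5.25 × 10^-7 m.
Apply f = c/λ: f = 5.710 × 10^14 Hz.
Converting to PHz: f = 0.5710 PHz ≈ 0.571 PHz.

0.571 PHz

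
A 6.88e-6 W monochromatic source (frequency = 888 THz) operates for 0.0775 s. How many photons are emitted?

9.06e11 photons

Total energy: E_total = P·t = 6.88e-6 × 0.0775 = 5.332e-7 J.
Per-photon energy: E = 5.884e-19 J.
N = E_total / E_photon = 9.06e11.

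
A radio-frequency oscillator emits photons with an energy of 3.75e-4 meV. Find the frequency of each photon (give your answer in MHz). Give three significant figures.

Use h = 6.62607015e-34 J·s, 1 eV = 1.602176634e-19 J.
First convert: E = 3.75e-4 meV = 6.0082e-26 J.
Since f = E/h for a photon, f = 9.067e7 Hz.
Converting to MHz: f = 90.67 MHz ≈ 90.7 MHz.

90.7 MHz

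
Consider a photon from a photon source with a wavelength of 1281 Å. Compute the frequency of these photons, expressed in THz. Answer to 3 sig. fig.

Take c = 2.99792458e8 m/s.
In SI units: λ = 1281 Å = 1.281e-7 m.
Since f = c/λ for a photon, f = 2.340e15 Hz.
Converting to THz: f = 2340 THz ≈ 2340 THz.

2340 THz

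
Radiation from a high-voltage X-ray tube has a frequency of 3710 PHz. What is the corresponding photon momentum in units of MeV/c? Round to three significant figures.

0.0153 MeV/c

Take h = 6.62607015e-34 J·s, c = 2.99792458e8 m/s, 1 eV = 1.602176634e-19 J.
Convert to SI: f = 3710 PHz = 3.71e18 Hz.
Apply p = hf/c: p = 8.200e-24 kg·m/s.
Converting to MeV/c: p = 0.01534 MeV/c ≈ 0.0153 MeV/c.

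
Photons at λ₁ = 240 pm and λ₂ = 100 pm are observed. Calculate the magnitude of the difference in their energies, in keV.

Using E = hc/λ: E₁ = 8.277 × 10^-16 J, E₂ = 1.986 × 10^-15 J.
|ΔE| = |8.277 × 10^-16 − 1.986 × 10^-15| = 1.16 × 10^-15 J = 7.23 keV.

7.23 keV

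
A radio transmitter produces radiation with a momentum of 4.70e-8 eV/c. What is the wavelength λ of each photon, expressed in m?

26.4 m

Convert to SI: p = 4.70e-8 eV/c = 2.5118e-35 kg·m/s.
The photon relation is λ = h/p, giving λ = 26.38 m.
So λ ≈ 26.4 m.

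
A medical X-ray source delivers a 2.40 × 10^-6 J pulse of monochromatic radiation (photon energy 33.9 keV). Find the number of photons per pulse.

Per-photon energy: E = 5.431 × 10^-15 J (from energy = 33.9 keV).
N = E_total / E_photon = 2.40 × 10^-6 J / 5.431 × 10^-15 J = 4.42 × 10^8.

4.42 × 10^8 photons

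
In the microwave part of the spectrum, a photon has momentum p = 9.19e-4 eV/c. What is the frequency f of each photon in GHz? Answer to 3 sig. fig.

Take h = 6.62607015e-34 J·s, c = 2.99792458e8 m/s, 1 eV = 1.602176634e-19 J.
Convert to SI: p = 9.19e-4 eV/c = 4.9114e-31 kg·m/s.
Apply f = pc/h: f = 2.222e11 Hz.
Converting to GHz: f = 222.2 GHz ≈ 222 GHz.

222 GHz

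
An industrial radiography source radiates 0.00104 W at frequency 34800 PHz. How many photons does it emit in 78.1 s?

3.52e12 photons

Total energy: E_total = P·t = 0.00104 × 78.1 = 0.08122 J.
Per-photon energy: E = 2.306e-14 J.
N = E_total / E_photon = 3.52e12.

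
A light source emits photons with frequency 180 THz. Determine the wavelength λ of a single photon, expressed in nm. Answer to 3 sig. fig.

1670 nm

Use c = 2.99792458·10^8 m/s.
First convert: f = 180 THz = 1.8·10^14 Hz.
Since λ = c/f for a photon, λ = 1.666·10^-6 m.
Converting to nm: λ = 1666 nm ≈ 1670 nm.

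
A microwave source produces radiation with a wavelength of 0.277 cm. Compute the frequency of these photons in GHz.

First convert: λ = 0.277 cm = 0.00277 m.
Apply f = c/λ: f = 1.082e11 Hz.
Converting to GHz: f = 108.2 GHz ≈ 108 GHz.

108 GHz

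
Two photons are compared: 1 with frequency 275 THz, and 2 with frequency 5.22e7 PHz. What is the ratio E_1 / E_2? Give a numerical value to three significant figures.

E_1 = 1.822e-19 J (from frequency = 275 THz, via E = hf).
E_2 = 3.459e-11 J (from frequency = 5.22e7 PHz, via E = hf).
Ratio = 1.822e-19 / 3.459e-11 = 5.27e-9.

5.27e-9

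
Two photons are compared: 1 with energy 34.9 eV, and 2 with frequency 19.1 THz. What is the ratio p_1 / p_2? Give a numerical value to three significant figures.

442

p_1 = 1.865 × 10^-26 kg·m/s (from energy = 34.9 eV, via p = E/c).
p_2 = 4.222 × 10^-29 kg·m/s (from frequency = 19.1 THz, via p = hf/c).
Ratio = 1.865 × 10^-26 / 4.222 × 10^-29 = 442.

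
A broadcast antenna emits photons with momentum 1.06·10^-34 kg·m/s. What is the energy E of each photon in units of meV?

1.98·10^-4 meV

Apply E = pc: E = 3.178·10^-26 J.
Converting to meV: E = 1.983·10^-4 meV ≈ 1.98·10^-4 meV.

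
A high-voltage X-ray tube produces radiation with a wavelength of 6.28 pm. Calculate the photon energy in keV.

In SI units: λ = 6.28 pm = 6.28e-12 m.
The photon relation is E = hc/λ, giving E = 3.163e-14 J.
Converting to keV: E = 197.4 keV ≈ 197 keV.

197 keV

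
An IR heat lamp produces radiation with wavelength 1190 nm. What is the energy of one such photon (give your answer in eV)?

1.04 eV

First convert: λ = 1190 nm = 1.19e-6 m.
Apply E = hc/λ: E = 1.669e-19 J.
Converting to eV: E = 1.042 eV ≈ 1.04 eV.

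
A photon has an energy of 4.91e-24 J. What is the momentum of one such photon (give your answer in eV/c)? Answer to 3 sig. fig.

3.06e-5 eV/c

The photon relation is p = E/c, giving p = 1.638e-32 kg·m/s.
Converting to eV/c: p = 3.065e-5 eV/c ≈ 3.06e-5 eV/c.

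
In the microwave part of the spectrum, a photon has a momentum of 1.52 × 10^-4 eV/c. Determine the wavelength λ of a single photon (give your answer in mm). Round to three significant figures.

Take h = 6.62607015 × 10^-34 J·s, c = 2.99792458 × 10^8 m/s, 1 eV = 1.602176634 × 10^-19 J.
In SI units: p = 1.52 × 10^-4 eV/c = 8.1233 × 10^-32 kg·m/s.
Since λ = h/p for a photon, λ = 0.008157 m.
Converting to mm: λ = 8.157 mm ≈ 8.16 mm.

8.16 mm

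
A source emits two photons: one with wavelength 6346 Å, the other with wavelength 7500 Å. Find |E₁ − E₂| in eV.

Using E = hc/λ: E₁ = 3.1302 × 10^-19 J, E₂ = 2.6486 × 10^-19 J.
|ΔE| = |3.1302 × 10^-19 − 2.6486 × 10^-19| = 4.82 × 10^-20 J = 0.301 eV.

0.301 eV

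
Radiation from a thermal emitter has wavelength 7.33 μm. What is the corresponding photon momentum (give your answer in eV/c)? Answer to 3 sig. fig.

0.169 eV/c

First convert: λ = 7.33 μm = 7.33 × 10^-6 m.
Since p = h/λ for a photon, p = 9.040 × 10^-29 kg·m/s.
Converting to eV/c: p = 0.1691 eV/c ≈ 0.169 eV/c.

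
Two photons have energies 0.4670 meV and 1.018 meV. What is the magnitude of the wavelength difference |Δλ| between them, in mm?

1.44 mm

Using λ = hc/E: λ₁ = 0.0026549 m, λ₂ = 0.0012179 m.
|Δλ| = |0.0026549 − 0.0012179| = 0.00144 m = 1.44 mm.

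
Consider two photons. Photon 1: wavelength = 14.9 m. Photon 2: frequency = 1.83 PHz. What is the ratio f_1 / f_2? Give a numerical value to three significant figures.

f_1 = 2.012 × 10^7 Hz (from wavelength = 14.9 m, via f = c/λ).
f_2 = 1.830 × 10^15 Hz (from frequency = 1.83 PHz, via f given directly).
Ratio = 2.012 × 10^7 / 1.830 × 10^15 = 1.10 × 10^-8.

1.10 × 10^-8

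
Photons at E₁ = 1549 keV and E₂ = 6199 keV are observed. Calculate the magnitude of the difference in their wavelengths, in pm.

Using λ = hc/E: λ₁ = 8.0041 × 10^-13 m, λ₂ = 2.0001 × 10^-13 m.
|Δλ| = |8.0041 × 10^-13 − 2.0001 × 10^-13| = 6.00 × 10^-13 m = 0.600 pm.

0.600 pm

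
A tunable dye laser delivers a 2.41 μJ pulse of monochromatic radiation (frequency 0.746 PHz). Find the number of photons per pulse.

Per-photon energy: E = 4.943e-19 J (from frequency = 0.746 PHz).
N = E_total / E_photon = 2.41e-6 J / 4.943e-19 J = 4.88e12.

4.88e12 photons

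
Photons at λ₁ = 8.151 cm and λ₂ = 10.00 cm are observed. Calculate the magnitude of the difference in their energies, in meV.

2.81 × 10^-3 meV

Using E = hc/λ: E₁ = 2.4371 × 10^-24 J, E₂ = 1.9864 × 10^-24 J.
|ΔE| = |2.4371 × 10^-24 − 1.9864 × 10^-24| = 4.51 × 10^-25 J = 2.81 × 10^-3 meV.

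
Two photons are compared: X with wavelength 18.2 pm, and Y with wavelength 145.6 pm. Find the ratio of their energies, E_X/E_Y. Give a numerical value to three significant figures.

E_X = 1.091e-14 J (from wavelength = 18.2 pm, via E = hc/λ).
E_Y = 1.364e-15 J (from wavelength = 145.6 pm, via E = hc/λ).
Ratio = 1.091e-14 / 1.364e-15 = 8.00.

8.00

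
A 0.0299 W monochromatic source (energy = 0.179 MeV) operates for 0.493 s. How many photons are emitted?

Total energy: E_total = P·t = 0.0299 × 0.493 = 0.01474 J.
Per-photon energy: E = 2.868e-14 J.
N = E_total / E_photon = 5.14e11.

5.14e11 photons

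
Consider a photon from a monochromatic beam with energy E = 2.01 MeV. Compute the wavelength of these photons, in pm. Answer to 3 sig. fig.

(h = 6.62607015 × 10^-34 J·s, c = 2.99792458 × 10^8 m/s, 1 eV = 1.602176634 × 10^-19 J.)
Convert to SI: E = 2.01 MeV = 3.2204 × 10^-13 J.
Apply λ = hc/E: λ = 6.168 × 10^-13 m.
Converting to pm: λ = 0.6168 pm ≈ 0.617 pm.

0.617 pm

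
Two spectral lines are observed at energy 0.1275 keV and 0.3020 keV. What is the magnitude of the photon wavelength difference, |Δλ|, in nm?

Using λ = hc/E: λ₁ = 9.7243·10^-9 m, λ₂ = 4.1054·10^-9 m.
|Δλ| = |9.7243·10^-9 − 4.1054·10^-9| = 5.62·10^-9 m = 5.62 nm.

5.62 nm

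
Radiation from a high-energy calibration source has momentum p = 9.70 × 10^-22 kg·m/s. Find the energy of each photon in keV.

For a photon E = pc, so E = 2.908 × 10^-13 J.
Converting to keV: E = 1815 keV ≈ 1820 keV.

1820 keV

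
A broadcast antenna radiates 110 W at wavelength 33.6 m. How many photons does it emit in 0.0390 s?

Total energy: E_total = P·t = 110 × 0.0390 = 4.290 J.
Per-photon energy: E = 5.912 × 10^-27 J.
N = E_total / E_photon = 7.26 × 10^26.

7.26 × 10^26 photons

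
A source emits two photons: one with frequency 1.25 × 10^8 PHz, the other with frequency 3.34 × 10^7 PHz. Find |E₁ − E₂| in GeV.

Using E = hf: E₁ = 8.283 × 10^-11 J, E₂ = 2.213 × 10^-11 J.
|ΔE| = |8.283 × 10^-11 − 2.213 × 10^-11| = 6.07 × 10^-11 J = 0.379 GeV.

0.379 GeV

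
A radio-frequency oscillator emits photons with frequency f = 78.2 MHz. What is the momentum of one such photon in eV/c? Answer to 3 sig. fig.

Take h = 6.62607015 × 10^-34 J·s, c = 2.99792458 × 10^8 m/s, 1 eV = 1.602176634 × 10^-19 J.
In SI units: f = 78.2 MHz = 7.82 × 10^7 Hz.
Apply p = hf/c: p = 1.728 × 10^-34 kg·m/s.
Converting to eV/c: p = 3.234 × 10^-7 eV/c ≈ 3.23 × 10^-7 eV/c.

3.23 × 10^-7 eV/c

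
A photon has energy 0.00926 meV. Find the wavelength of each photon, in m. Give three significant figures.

0.134 m

In SI units: E = 0.00926 meV = 1.4836e-24 J.
Apply λ = hc/E: λ = 0.1339 m.
So λ ≈ 0.134 m.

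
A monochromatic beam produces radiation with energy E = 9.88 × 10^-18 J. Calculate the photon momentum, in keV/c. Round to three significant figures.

Take c = 2.99792458 × 10^8 m/s, 1 eV = 1.602176634 × 10^-19 J.
For a photon p = E/c, so p = 3.296 × 10^-26 kg·m/s.
Converting to keV/c: p = 0.06167 keV/c ≈ 0.0617 keV/c.

0.0617 keV/c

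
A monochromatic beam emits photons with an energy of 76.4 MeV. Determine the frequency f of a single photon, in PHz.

1.85 × 10^7 PHz

(h = 6.62607015 × 10^-34 J·s, 1 eV = 1.602176634 × 10^-19 J.)
In SI units: E = 76.4 MeV = 1.2241 × 10^-11 J.
Since f = E/h for a photon, f = 1.847 × 10^22 Hz.
Converting to PHz: f = 1.847 × 10^7 PHz ≈ 1.85 × 10^7 PHz.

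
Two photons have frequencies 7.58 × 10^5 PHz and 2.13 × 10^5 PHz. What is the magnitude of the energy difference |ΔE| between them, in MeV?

Using E = hf: E₁ = 5.023 × 10^-13 J, E₂ = 1.411 × 10^-13 J.
|ΔE| = |5.023 × 10^-13 − 1.411 × 10^-13| = 3.61 × 10^-13 J = 2.25 MeV.

2.25 MeV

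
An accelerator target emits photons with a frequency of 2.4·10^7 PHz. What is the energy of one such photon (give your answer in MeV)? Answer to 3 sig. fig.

Convert to SI: f = 2.4·10^7 PHz = 2.4·10^22 Hz.
Since E = hf for a photon, E = 1.590·10^-11 J.
Converting to MeV: E = 99.26 MeV ≈ 99.3 MeV.

99.3 MeV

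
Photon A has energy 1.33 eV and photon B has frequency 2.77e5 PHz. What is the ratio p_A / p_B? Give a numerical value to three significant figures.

1.16e-6

p_A = 7.108e-28 kg·m/s (from energy = 1.33 eV, via p = E/c).
p_B = 6.122e-22 kg·m/s (from frequency = 2.77e5 PHz, via p = hf/c).
Ratio = 7.108e-28 / 6.122e-22 = 1.16e-6.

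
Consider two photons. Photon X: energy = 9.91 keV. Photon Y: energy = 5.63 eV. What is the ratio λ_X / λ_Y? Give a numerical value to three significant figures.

5.68e-4

λ_X = 1.251e-10 m (from energy = 9.91 keV, via λ = hc/E).
λ_Y = 2.202e-7 m (from energy = 5.63 eV, via λ = hc/E).
Ratio = 1.251e-10 / 2.202e-7 = 5.68e-4.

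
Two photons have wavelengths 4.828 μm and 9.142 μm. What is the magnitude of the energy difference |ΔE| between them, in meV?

121 meV

Using E = hc/λ: E₁ = 4.1144e-20 J, E₂ = 2.1729e-20 J.
|ΔE| = |4.1144e-20 − 2.1729e-20| = 1.94e-20 J = 121 meV.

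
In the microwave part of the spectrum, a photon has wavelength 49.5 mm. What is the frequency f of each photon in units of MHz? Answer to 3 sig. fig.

6060 MHz

Convert to SI: λ = 49.5 mm = 0.0495 m.
The photon relation is f = c/λ, giving f = 6.056e9 Hz.
Converting to MHz: f = 6056 MHz ≈ 6060 MHz.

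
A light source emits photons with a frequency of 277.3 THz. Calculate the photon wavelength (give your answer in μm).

1.08 μm

First convert: f = 277.3 THz = 2.773 × 10^14 Hz.
Since λ = c/f for a photon, λ = 1.081 × 10^-6 m.
Converting to μm: λ = 1.081 μm ≈ 1.08 μm.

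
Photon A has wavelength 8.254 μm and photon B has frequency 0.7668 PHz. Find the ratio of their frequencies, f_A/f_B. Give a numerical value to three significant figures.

f_A = 3.632e13 Hz (from wavelength = 8.254 μm, via f = c/λ).
f_B = 7.668e14 Hz (from frequency = 0.7668 PHz, via f given directly).
Ratio = 3.632e13 / 7.668e14 = 0.0474.

0.0474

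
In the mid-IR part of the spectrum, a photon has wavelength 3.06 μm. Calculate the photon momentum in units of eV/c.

0.405 eV/c

Use h = 6.62607015e-34 J·s, c = 2.99792458e8 m/s, 1 eV = 1.602176634e-19 J.
Convert to SI: λ = 3.06 μm = 3.06e-6 m.
Since p = h/λ for a photon, p = 2.165e-28 kg·m/s.
Converting to eV/c: p = 0.4052 eV/c ≈ 0.405 eV/c.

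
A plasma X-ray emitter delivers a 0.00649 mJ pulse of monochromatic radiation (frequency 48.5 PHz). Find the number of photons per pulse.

Per-photon energy: E = 3.214e-17 J (from frequency = 48.5 PHz).
N = E_total / E_photon = 6.49e-6 J / 3.214e-17 J = 2.02e11.

2.02e11 photons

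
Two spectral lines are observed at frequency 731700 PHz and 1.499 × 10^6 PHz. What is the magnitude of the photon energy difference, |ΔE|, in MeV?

Using E = hf: E₁ = 4.8483 × 10^-13 J, E₂ = 9.9325 × 10^-13 J.
|ΔE| = |4.8483 × 10^-13 − 9.9325 × 10^-13| = 5.08 × 10^-13 J = 3.17 MeV.

3.17 MeV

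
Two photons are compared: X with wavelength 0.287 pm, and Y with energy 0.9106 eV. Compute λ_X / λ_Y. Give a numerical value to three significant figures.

λ_X = 2.870e-13 m (from wavelength = 0.287 pm, via λ given directly).
λ_Y = 1.362e-6 m (from energy = 0.9106 eV, via λ = hc/E).
Ratio = 2.870e-13 / 1.362e-6 = 2.11e-7.

2.11e-7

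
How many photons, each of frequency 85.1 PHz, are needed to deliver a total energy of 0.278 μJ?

4.93 × 10^9 photons

Per-photon energy: E = 5.639 × 10^-17 J (from frequency = 85.1 PHz).
N = E_total / E_photon = 2.78 × 10^-7 J / 5.639 × 10^-17 J = 4.93 × 10^9.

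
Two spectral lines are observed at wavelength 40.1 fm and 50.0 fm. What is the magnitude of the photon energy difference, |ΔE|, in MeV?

6.12 MeV

Using E = hc/λ: E₁ = 4.954 × 10^-12 J, E₂ = 3.973 × 10^-12 J.
|ΔE| = |4.954 × 10^-12 − 3.973 × 10^-12| = 9.81 × 10^-13 J = 6.12 MeV.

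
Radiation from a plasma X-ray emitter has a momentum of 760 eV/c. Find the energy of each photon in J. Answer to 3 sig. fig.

In SI units: p = 760 eV/c = 4.0617e-25 kg·m/s.
The photon relation is E = pc, giving E = 1.218e-16 J.
So E ≈ 1.22e-16 J.

1.22e-16 J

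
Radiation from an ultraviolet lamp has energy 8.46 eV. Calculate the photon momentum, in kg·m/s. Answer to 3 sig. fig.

4.52·10^-27 kg·m/s

Use c = 2.99792458·10^8 m/s, 1 eV = 1.602176634·10^-19 J.
First convert: E = 8.46 eV = 1.3554·10^-18 J.
Apply p = E/c: p = 4.521·10^-27 kg·m/s.
So p ≈ 4.52·10^-27 kg·m/s.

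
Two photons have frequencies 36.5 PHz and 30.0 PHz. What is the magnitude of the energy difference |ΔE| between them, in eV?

Using E = hf: E₁ = 2.419·10^-17 J, E₂ = 1.988·10^-17 J.
|ΔE| = |2.419·10^-17 − 1.988·10^-17| = 4.31·10^-18 J = 26.9 eV.

26.9 eV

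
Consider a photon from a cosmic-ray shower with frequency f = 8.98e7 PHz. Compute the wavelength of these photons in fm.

3.34 fm

Use c = 2.99792458e8 m/s.
Convert to SI: f = 8.98e7 PHz = 8.98e22 Hz.
For a photon λ = c/f, so λ = 3.338e-15 m.
Converting to fm: λ = 3.338 fm ≈ 3.34 fm.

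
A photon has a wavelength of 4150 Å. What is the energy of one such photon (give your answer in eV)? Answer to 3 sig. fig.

(h = 6.62607015e-34 J·s, c = 2.99792458e8 m/s, 1 eV = 1.602176634e-19 J.)
First convert: λ = 4150 Å = 4.15e-7 m.
The photon relation is E = hc/λ, giving E = 4.787e-19 J.
Converting to eV: E = 2.988 eV ≈ 2.99 eV.

2.99 eV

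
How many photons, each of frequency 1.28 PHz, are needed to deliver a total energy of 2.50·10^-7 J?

2.95·10^11 photons

Per-photon energy: E = 8.481·10^-19 J (from frequency = 1.28 PHz).
N = E_total / E_photon = 2.50·10^-7 J / 8.481·10^-19 J = 2.95·10^11.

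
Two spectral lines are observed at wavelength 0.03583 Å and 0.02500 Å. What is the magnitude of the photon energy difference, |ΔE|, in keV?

Using E = hc/λ: E₁ = 5.5441e-14 J, E₂ = 7.9458e-14 J.
|ΔE| = |5.5441e-14 − 7.9458e-14| = 2.40e-14 J = 150 keV.

150 keV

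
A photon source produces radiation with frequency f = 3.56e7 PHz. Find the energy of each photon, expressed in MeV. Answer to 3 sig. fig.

(h = 6.62607015e-34 J·s, 1 eV = 1.602176634e-19 J.)
Convert to SI: f = 3.56e7 PHz = 3.56e22 Hz.
For a photon E = hf, so E = 2.359e-11 J.
Converting to MeV: E = 147.2 MeV ≈ 147 MeV.

147 MeV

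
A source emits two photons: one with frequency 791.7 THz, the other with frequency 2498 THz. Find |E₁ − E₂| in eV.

Using E = hf: E₁ = 5.2459e-19 J, E₂ = 1.6552e-18 J.
|ΔE| = |5.2459e-19 − 1.6552e-18| = 1.13e-18 J = 7.06 eV.

7.06 eV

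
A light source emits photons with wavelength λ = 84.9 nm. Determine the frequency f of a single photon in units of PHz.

Use c = 2.99792458e8 m/s.
First convert: λ = 84.9 nm = 8.49e-8 m.
The photon relation is f = c/λ, giving f = 3.531e15 Hz.
Converting to PHz: f = 3.531 PHz ≈ 3.53 PHz.

3.53 PHz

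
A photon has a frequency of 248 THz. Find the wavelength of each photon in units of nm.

1210 nm

(c = 2.99792458 × 10^8 m/s.)
In SI units: f = 248 THz = 2.48 × 10^14 Hz.
The photon relation is λ = c/f, giving λ = 1.209 × 10^-6 m.
Converting to nm: λ = 1209 nm ≈ 1210 nm.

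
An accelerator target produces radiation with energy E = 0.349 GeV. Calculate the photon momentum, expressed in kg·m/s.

1.87 × 10^-19 kg·m/s

Convert to SI: E = 0.349 GeV = 5.5916 × 10^-11 J.
For a photon p = E/c, so p = 1.865 × 10^-19 kg·m/s.
So p ≈ 1.87 × 10^-19 kg·m/s.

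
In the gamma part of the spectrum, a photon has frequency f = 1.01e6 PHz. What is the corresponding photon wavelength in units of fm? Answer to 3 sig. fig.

297 fm

(c = 2.99792458e8 m/s.)
Convert to SI: f = 1.01e6 PHz = 1.01e21 Hz.
Apply λ = c/f: λ = 2.968e-13 m.
Converting to fm: λ = 296.8 fm ≈ 297 fm.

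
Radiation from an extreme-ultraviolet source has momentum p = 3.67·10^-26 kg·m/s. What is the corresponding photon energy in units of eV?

68.7 eV

For a photon E = pc, so E = 1.100·10^-17 J.
Converting to eV: E = 68.67 eV ≈ 68.7 eV.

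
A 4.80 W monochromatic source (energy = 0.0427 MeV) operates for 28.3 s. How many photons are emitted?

Total energy: E_total = P·t = 4.80 × 28.3 = 135.8 J.
Per-photon energy: E = 6.841 × 10^-15 J.
N = E_total / E_photon = 1.99 × 10^16.

1.99 × 10^16 photons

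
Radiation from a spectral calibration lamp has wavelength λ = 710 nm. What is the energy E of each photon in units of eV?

Take h = 6.62607015 × 10^-34 J·s, c = 2.99792458 × 10^8 m/s, 1 eV = 1.602176634 × 10^-19 J.
Convert to SI: λ = 710 nm = 7.10 × 10^-7 m.
For a photon E = hc/λ, so E = 2.798 × 10^-19 J.
Converting to eV: E = 1.746 eV ≈ 1.75 eV.

1.75 eV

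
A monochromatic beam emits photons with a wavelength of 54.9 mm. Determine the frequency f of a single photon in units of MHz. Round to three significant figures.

5460 MHz

Convert to SI: λ = 54.9 mm = 0.0549 m.
Apply f = c/λ: f = 5.461 × 10^9 Hz.
Converting to MHz: f = 5461 MHz ≈ 5460 MHz.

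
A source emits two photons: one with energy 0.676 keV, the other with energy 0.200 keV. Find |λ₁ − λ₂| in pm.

4370 pm

Using λ = hc/E: λ₁ = 1.834e-9 m, λ₂ = 6.199e-9 m.
|Δλ| = |1.834e-9 − 6.199e-9| = 4.37e-9 m = 4370 pm.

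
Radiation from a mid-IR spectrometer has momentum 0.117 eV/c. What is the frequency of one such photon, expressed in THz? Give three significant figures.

First convert: p = 0.117 eV/c = 6.2528e-29 kg·m/s.
Apply f = pc/h: f = 2.829e13 Hz.
Converting to THz: f = 28.29 THz ≈ 28.3 THz.

28.3 THz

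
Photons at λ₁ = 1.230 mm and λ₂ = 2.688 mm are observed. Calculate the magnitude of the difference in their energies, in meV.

0.547 meV

Using E = hc/λ: E₁ = 1.6150e-22 J, E₂ = 7.3901e-23 J.
|ΔE| = |1.6150e-22 − 7.3901e-23| = 8.76e-23 J = 0.547 meV.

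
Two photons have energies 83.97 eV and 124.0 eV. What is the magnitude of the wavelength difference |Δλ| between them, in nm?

Using λ = hc/E: λ₁ = 1.4765 × 10^-8 m, λ₂ = 9.9987 × 10^-9 m.
|Δλ| = |1.4765 × 10^-8 − 9.9987 × 10^-9| = 4.77 × 10^-9 m = 4.77 nm.

4.77 nm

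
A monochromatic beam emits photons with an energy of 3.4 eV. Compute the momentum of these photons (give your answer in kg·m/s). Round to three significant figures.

Convert to SI: E = 3.4 eV = 5.4474·10^-19 J.
For a photon p = E/c, so p = 1.817·10^-27 kg·m/s.
So p ≈ 1.82·10^-27 kg·m/s.

1.82·10^-27 kg·m/s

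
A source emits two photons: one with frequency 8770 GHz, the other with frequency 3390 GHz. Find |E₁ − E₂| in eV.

0.0222 eV

Using E = hf: E₁ = 5.811 × 10^-21 J, E₂ = 2.246 × 10^-21 J.
|ΔE| = |5.811 × 10^-21 − 2.246 × 10^-21| = 3.56 × 10^-21 J = 0.0222 eV.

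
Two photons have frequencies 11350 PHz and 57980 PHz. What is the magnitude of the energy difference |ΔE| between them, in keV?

Using E = hf: E₁ = 7.5206 × 10^-15 J, E₂ = 3.8418 × 10^-14 J.
|ΔE| = |7.5206 × 10^-15 − 3.8418 × 10^-14| = 3.09 × 10^-14 J = 193 keV.

193 keV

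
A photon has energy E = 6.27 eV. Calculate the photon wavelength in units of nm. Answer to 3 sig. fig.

198 nm

In SI units: E = 6.27 eV = 1.0046 × 10^-18 J.
Apply λ = hc/E: λ = 1.977 × 10^-7 m.
Converting to nm: λ = 197.7 nm ≈ 198 nm.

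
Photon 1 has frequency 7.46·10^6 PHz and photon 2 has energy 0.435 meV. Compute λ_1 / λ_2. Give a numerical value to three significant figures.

λ_1 = 4.019·10^-14 m (from frequency = 7.46·10^6 PHz, via λ = c/f).
λ_2 = 0.002850 m (from energy = 0.435 meV, via λ = hc/E).
Ratio = 4.019·10^-14 / 0.002850 = 1.41·10^-11.

1.41·10^-11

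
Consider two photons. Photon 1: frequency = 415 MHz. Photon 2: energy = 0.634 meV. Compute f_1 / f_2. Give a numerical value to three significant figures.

2.71 × 10^-3

f_1 = 4.150 × 10^8 Hz (from frequency = 415 MHz, via f given directly).
f_2 = 1.533 × 10^11 Hz (from energy = 0.634 meV, via f = E/h).
Ratio = 4.150 × 10^8 / 1.533 × 10^11 = 2.71 × 10^-3.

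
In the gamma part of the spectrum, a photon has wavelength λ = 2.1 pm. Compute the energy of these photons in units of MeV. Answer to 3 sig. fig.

First convert: λ = 2.1 pm = 2.1 × 10^-12 m.
For a photon E = hc/λ, so E = 9.459 × 10^-14 J.
Converting to MeV: E = 0.5904 MeV ≈ 0.590 MeV.

0.590 MeV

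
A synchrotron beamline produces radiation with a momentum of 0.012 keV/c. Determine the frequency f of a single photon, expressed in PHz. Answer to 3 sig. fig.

2.90 PHz

(h = 6.62607015 × 10^-34 J·s, c = 2.99792458 × 10^8 m/s, 1 eV = 1.602176634 × 10^-19 J.)
First convert: p = 0.012 keV/c = 6.4131 × 10^-27 kg·m/s.
Apply f = pc/h: f = 2.902 × 10^15 Hz.
Converting to PHz: f = 2.902 PHz ≈ 2.90 PHz.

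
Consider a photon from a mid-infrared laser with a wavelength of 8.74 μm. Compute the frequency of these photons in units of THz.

34.3 THz

Convert to SI: λ = 8.74 μm = 8.74e-6 m.
For a photon f = c/λ, so f = 3.430e13 Hz.
Converting to THz: f = 34.30 THz ≈ 34.3 THz.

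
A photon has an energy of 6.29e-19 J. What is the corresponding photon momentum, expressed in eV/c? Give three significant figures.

For a photon p = E/c, so p = 2.098e-27 kg·m/s.
Converting to eV/c: p = 3.926 eV/c ≈ 3.93 eV/c.

3.93 eV/c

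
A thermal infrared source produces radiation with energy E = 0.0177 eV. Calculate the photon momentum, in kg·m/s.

Convert to SI: E = 0.0177 eV = 2.8359·10^-21 J.
Since p = E/c for a photon, p = 9.459·10^-30 kg·m/s.
So p ≈ 9.46·10^-30 kg·m/s.

9.46·10^-30 kg·m/s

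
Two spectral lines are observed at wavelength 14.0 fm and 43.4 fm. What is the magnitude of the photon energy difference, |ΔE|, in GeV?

0.0600 GeV

Using E = hc/λ: E₁ = 1.419e-11 J, E₂ = 4.577e-12 J.
|ΔE| = |1.419e-11 − 4.577e-12| = 9.61e-12 J = 0.0600 GeV.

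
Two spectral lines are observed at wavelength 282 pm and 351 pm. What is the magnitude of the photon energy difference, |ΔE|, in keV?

0.864 keV

Using E = hc/λ: E₁ = 7.044 × 10^-16 J, E₂ = 5.659 × 10^-16 J.
|ΔE| = |7.044 × 10^-16 − 5.659 × 10^-16| = 1.38 × 10^-16 J = 0.864 keV.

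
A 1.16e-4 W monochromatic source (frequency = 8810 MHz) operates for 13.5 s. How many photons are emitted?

Total energy: E_total = P·t = 1.16e-4 × 13.5 = 0.001566 J.
Per-photon energy: E = 5.838e-24 J.
N = E_total / E_photon = 2.68e20.

2.68e20 photons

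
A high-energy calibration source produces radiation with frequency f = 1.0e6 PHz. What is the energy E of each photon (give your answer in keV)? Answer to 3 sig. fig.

4140 keV

Use h = 6.62607015e-34 J·s, 1 eV = 1.602176634e-19 J.
In SI units: f = 1.0e6 PHz = 1.0e21 Hz.
For a photon E = hf, so E = 6.626e-13 J.
Converting to keV: E = 4136 keV ≈ 4140 keV.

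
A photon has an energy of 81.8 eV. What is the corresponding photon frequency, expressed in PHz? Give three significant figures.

(h = 6.62607015e-34 J·s, 1 eV = 1.602176634e-19 J.)
Convert to SI: E = 81.8 eV = 1.3106e-17 J.
Since f = E/h for a photon, f = 1.978e16 Hz.
Converting to PHz: f = 19.78 PHz ≈ 19.8 PHz.

19.8 PHz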